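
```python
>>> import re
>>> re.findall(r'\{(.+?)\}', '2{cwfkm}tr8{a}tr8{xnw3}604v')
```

With the lazy modifier that quantifier settles for the fewest repetitions that let the rest of the pattern succeed (the atoms after it are unaffected and can still be greedy).
Walking the string: at [1:8] match '{cwfkm}', group 1 = 'cwfkm'; at [11:14] match '{a}', group 1 = 'a'; at [17:23] match '{xnw3}', group 1 = 'xnw3'.
`findall` collects group 1 from each match (3 total).

['cwfkm', 'a', 'xnw3']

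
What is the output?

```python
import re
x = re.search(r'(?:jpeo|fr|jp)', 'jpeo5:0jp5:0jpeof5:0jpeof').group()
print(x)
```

jpeo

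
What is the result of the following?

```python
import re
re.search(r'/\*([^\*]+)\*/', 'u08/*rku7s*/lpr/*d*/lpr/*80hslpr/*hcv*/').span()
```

(3, 12)

Unlike `match`, `search` isn't anchored — it looks for the pattern anywhere in the string.
The match spans [3:12] → '/*rku7s*/'.
Captured: group 1 = 'rku7s'.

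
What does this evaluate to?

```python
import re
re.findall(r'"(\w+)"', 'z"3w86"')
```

['3w86']

`findall` collects group 1 from the one match (1 total).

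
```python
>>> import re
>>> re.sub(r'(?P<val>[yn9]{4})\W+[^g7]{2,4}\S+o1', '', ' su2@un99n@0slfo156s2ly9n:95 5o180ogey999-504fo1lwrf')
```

' su2@u56s2ly9n:95 5o180ogelwrf'

This matches exactly 4 of one of [yn9] (captured as 'val'); then one or more of a non-word character; then 2 to 4 of any character except [g7], then one or more of a non-whitespace character, then the literal 'o1'.
Matches: at [6:17] → 'n99n@0slfo1'; at [37:48] → 'y999-504fo1'.
Every occurrence is swapped for ''.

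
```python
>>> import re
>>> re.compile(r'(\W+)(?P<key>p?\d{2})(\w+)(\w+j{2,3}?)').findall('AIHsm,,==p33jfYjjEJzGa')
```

The pattern matches one or more of a non-word character (captured); then optionally the literal 'p', then exactly 2 of a digit (captured as 'key'); then one or more of a word character (captured); then one or more of a word character, then 2 to 3 of a literal 'j' (lazy) (captured).
Matches: at [5:17] match ',,==p33jfYjj', groups = (',,==', 'p33', 'jf', 'Yjj').
With 4 capturing groups, `findall` returns a 4-tuple per match.

[(',,==', 'p33', 'jf', 'Yjj')]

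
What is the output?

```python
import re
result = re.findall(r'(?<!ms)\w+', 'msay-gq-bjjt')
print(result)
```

The negative lookaround is zero-width — it rules out positions where the adjacent text would match, without consuming anything.
With no groups in the pattern, `findall` gives back each whole match — 3 here.

['msay', 'gq', 'bjjt']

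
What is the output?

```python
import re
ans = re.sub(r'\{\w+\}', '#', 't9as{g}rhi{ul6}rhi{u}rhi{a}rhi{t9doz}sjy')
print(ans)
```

Each match is replaced by '#'.

t9as#rhi#rhi#rhi#rhi#sjy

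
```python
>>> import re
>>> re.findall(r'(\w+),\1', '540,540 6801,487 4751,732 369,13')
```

['540']

`\1` is not a pattern — it's the concrete string captured by group 1, re-applied verbatim.
With a single group, `findall` returns only what that group captured — 1 item.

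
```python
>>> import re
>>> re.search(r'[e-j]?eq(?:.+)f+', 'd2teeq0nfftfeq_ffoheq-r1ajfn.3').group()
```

This matches optionally a character in [e-j], then the literal 'eq'; then one or more of any character (non-capturing group); then one or more of a literal 'f'.
The match spans [3:27] → 'eeq0nfftfeq_ffoheq-r1ajf'.

'eeq0nfftfeq_ffoheq-r1ajf'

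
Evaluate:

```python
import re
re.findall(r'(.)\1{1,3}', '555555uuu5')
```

['5', '5', 'u']

A backreference is literal: `\1` must see the identical characters the first group matched.
Matches: at [0:4] match '5555', group 1 = '5'; at [4:6] match '55', group 1 = '5'; at [6:9] match 'uuu', group 1 = 'u'.
One capturing group, so `findall` returns just the captured substring from each match — 3 in all.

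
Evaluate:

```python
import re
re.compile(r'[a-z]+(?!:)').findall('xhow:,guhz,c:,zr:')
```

Because the assertion is negative and zero-width, positions next to the forbidden text are skipped.
With no groups in the pattern, `findall` gives back each whole match — 3 here.

['xho', 'guhz', 'z']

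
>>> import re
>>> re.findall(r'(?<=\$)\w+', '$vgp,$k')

Because the assertion is zero-width, the text it checks is not consumed and won't appear in the result.
Matches: at [1:4] → 'vgp'; at [6:7] → 'k'.
`findall` yields the raw match text (2 of them) because the pattern has no groups.

['vgp', 'k']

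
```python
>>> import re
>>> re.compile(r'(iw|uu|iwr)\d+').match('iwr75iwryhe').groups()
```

('iwr',)

`re.match` won't scan ahead — the pattern has to work from the very first character.
The match spans [0:5] → 'iwr75'.
Captured: group 1 = 'iwr'.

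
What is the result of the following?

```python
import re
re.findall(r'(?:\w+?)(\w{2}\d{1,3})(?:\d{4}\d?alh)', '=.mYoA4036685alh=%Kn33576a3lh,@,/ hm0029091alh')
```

This matches one or more of a word character (lazy) (non-capturing group); then exactly 2 of a word character, then 1 to 3 of a digit (captured); then exactly 4 of a digit, then optionally a digit, then the literal 'alh' (non-capturing group).
The `?` after the quantifier makes it lazy — it takes as little as possible before letting the rest of the pattern try.
Matches: at [2:16] match 'mYoA4036685alh', group 1 = 'oA403'; at [34:46] match 'hm0029091alh', group 1 = 'm002'.
With a single group, `findall` returns only what that group captured — 2 items.

['oA403', 'm002']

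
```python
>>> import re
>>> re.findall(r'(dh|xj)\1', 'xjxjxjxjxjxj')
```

A backreference is literal: `\1` must see the identical characters the first group matched.
Matches: at [0:4] match 'xjxj', group 1 = 'xj'; at [4:8] match 'xjxj', group 1 = 'xj'; at [8:12] match 'xjxj', group 1 = 'xj'.
One capturing group, so `findall` returns just the captured substring from each match — 3 in all.

['xj', 'xj', 'xj']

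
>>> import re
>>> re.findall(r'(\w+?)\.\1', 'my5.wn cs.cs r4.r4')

['cs', 'r4']

`\1` has to match the exact text group 1 already captured.
One capturing group, so `findall` returns just the captured substring from each match — 2 in all.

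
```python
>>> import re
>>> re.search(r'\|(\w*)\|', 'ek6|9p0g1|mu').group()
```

The match spans [3:10] → '|9p0g1|'.

'|9p0g1|'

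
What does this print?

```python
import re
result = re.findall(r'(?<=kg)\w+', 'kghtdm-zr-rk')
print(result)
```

Lookahead/lookbehind check context without consuming it, so the matched span excludes the asserted characters.
Matches: at [2:6] → 'htdm'.
With no groups in the pattern, `findall` gives back each whole match — 1 here.

['htdm']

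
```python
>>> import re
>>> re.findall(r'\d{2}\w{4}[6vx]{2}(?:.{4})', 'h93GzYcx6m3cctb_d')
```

['93GzYcx6m3cc']

Pattern: exactly 2 of a digit, then exactly 4 of a word character; then exactly 2 of one of [6vx]; then exactly 4 of any character (non-capturing group).
Scanning left to right: at [1:13] → '93GzYcx6m3cc'.
With no groups in the pattern, `findall` gives back each whole match — 1 here.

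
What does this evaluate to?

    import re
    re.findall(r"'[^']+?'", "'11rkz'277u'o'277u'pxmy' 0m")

Since nothing is captured, `findall` lists the 3 matched substrings directly.

["'11rkz'", "'o'", "'pxmy'"]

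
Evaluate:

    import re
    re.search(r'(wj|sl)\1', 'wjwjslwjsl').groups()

('wj',)

After group 1 captures some text, `\1` only succeeds where that same text appears again.
`search` walks the string left to right and returns the first match it finds.
The match spans [0:4] → 'wjwj'.
Captured: group 1 = 'wj'.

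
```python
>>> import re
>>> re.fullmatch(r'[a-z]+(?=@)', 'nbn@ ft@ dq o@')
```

The `(?=…)`/`(?<=…)` assertion just peeks at neighbouring text; it doesn't advance the match position.
`fullmatch` succeeds only if the pattern covers the string from start to end.
Here there's no way to consume every character, so the call returns None.

None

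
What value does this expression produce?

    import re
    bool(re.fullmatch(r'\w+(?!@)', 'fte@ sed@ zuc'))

False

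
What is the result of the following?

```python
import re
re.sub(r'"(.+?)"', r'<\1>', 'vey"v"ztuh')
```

Matches: at [3:6] → '"v"'.
The replacement refers to a captured group, so each match is rewritten using its own captured text.

'vey<v>ztuh'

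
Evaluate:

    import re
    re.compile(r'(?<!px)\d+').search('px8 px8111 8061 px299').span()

The negative lookahead/lookbehind blocks any match where the forbidden context is present.
`re.search` scans for the first position where the pattern succeeds.
The match spans [7:10] → '111'.

(7, 10)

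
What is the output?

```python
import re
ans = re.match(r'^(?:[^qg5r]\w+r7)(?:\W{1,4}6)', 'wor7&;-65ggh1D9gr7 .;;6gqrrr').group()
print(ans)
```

wor7&;-6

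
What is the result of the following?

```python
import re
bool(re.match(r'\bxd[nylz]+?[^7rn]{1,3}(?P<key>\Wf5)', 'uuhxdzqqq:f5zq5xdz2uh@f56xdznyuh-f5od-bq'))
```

`re.match` only tries the pattern at the start of the string.
Here the pattern fails at index 0, so the call returns None, and `bool(None)` is False.

False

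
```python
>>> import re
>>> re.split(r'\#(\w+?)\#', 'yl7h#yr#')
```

Matches to split on: at [4:8] → '#yr#'.
`re.split` interleaves the captured-group text with the surrounding fragments.

['yl7h', 'yr', '']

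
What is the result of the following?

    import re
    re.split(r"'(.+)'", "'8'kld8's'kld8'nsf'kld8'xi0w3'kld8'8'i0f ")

Matches to split on: at [0:37] → "'8'kld8's'kld8'nsf'kld8'xi0w3'kld8'8'".
Because the pattern has a capturing group, `split` also inserts each captured text between the pieces.

['', "8'kld8's'kld8'nsf'kld8'xi0w3'kld8'8", 'i0f ']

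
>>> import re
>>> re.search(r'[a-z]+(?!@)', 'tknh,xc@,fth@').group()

'tknh'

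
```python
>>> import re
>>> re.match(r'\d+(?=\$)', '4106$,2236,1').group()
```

'4106'

Lookahead/lookbehind check context without consuming it, so the matched span excludes the asserted characters.
`match` is anchored at position 0; if the pattern doesn't fit there, it returns None.
The match spans [0:4] → '4106'.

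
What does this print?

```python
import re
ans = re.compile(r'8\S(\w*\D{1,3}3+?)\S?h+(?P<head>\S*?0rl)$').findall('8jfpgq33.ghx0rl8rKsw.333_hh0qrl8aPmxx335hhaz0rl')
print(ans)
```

With 2 capturing groups, `findall` returns a 2-tuple per match.

[('Ksw.333', '0qrl8aPmxx335hhaz0rl')]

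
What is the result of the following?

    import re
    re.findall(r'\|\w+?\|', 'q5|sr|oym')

No capturing groups, so `findall` returns the 1 full match string.

['|sr|']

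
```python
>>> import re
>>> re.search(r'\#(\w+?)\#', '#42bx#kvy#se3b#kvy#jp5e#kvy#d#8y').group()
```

'#42bx#'

The match spans [0:6] → '#42bx#'.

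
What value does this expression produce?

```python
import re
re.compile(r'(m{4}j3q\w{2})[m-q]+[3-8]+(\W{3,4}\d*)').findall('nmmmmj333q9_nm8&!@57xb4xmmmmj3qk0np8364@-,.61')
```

[('mmmmj3qk0', '@-,.61')]

With 2 capturing groups, `findall` returns a 2-tuple per match.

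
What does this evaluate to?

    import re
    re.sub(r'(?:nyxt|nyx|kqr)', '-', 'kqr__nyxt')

'-__-'

`|` is ordered: at each position the engine commits to the first alternative that works.
Each match is replaced by '-'.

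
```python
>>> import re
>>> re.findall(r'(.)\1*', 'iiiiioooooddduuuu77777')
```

['i', 'o', 'd', 'u', '7']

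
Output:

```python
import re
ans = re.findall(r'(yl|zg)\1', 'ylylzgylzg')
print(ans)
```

['yl']

After group 1 captures some text, `\1` only succeeds where that same text appears again.
Walking the string: at [0:4] match 'ylyl', group 1 = 'yl'.
With a single group, `findall` returns only what that group captured — 1 item.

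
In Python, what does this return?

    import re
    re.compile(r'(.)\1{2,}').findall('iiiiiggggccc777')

['i', 'g', 'c', '7']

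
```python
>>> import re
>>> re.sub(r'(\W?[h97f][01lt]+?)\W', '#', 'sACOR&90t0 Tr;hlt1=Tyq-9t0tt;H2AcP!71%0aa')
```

This matches optionally a non-word character, then one of [h97f], then one or more of one of [01lt] (lazy) (captured); then a non-word character.
Matches: at [5:11] → '&90t0 '; at [13:19] → ';hlt1='; at [22:29] → '-9t0tt;'; at [34:38] → '!71%'.
Every occurrence is swapped for '#'.

'sACOR#Tr#Tyq#H2AcP#0aa'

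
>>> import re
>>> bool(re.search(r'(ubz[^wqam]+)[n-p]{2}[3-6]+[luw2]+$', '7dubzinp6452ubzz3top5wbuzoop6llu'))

False

Pattern: the literal 'ubz', then one or more of any character except [wqam] (captured); then exactly 2 of a character in [n-p], then one or more of a character in [3-6], then one or more of one of [luw2]; then anchored at the end.
Unlike `match`, `search` isn't anchored — it looks for the pattern anywhere in the string.
Here the pattern never matches, so the call returns None, and `bool(None)` is False.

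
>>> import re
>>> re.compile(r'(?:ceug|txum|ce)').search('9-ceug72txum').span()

(2, 6)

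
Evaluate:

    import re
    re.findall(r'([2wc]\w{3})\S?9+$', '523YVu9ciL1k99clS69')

['clS6']

Because there's exactly one group, `findall` drops the full match and keeps group 1 from the one hit.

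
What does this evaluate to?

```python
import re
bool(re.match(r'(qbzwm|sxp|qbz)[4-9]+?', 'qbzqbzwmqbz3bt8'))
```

False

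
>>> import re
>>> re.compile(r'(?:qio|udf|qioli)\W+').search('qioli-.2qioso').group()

'qioli-.'

`search` walks the string left to right and returns the first match it finds.
The match spans [0:7] → 'qioli-.'.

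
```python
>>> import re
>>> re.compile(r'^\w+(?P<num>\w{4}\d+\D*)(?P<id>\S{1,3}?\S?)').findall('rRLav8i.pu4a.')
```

[('RLav8i.pu', '4a')]

Pattern: anchored at the start of the string; then one or more of a word character; then exactly 4 of a word character, then one or more of a digit, then zero or more of a non-digit (captured as 'num'); then 1 to 3 of a non-whitespace character (lazy), then optionally a non-whitespace character (captured as 'id').
Scanning left to right: at [0:12] match 'rRLav8i.pu4a', groups = ('RLav8i.pu', '4a').
`findall` packs the 2 group values into a tuple for every match.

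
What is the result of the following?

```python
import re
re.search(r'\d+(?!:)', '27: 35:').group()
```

`(?!…)`/`(?<!…)` only lets a position through if the neighbouring text does NOT match; no characters are consumed.
`re.search` scans for the first position where the pattern succeeds.
The match spans [0:1] → '2'.

'2'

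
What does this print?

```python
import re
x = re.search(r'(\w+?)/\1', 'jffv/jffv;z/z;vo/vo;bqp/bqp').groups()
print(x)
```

A backreference is literal: `\1` must see the identical characters the first group matched.
`search` walks the string left to right and returns the first match it finds.
The match spans [0:9] → 'jffv/jffv'.
Captured: group 1 = 'jffv'.

('jffv',)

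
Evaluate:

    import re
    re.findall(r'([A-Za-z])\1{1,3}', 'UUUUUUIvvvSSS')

After group 1 captures some text, `\1` only succeeds where that same text appears again.
Walking the string: at [0:4] match 'UUUU', group 1 = 'U'; at [4:6] match 'UU', group 1 = 'U'; at [7:10] match 'vvv', group 1 = 'v'; at [10:13] match 'SSS', group 1 = 'S'.
Because there's exactly one group, `findall` drops the full match and keeps group 1 from each hit.

['U', 'U', 'v', 'S']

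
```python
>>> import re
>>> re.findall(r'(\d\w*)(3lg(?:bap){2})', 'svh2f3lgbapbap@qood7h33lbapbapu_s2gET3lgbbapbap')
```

[('2f', '3lgbapbap')]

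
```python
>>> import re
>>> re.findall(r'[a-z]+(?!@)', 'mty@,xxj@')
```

Because the assertion is negative and zero-width, positions next to the forbidden text are skipped.
Scanning left to right: at [0:2] → 'mt'; at [5:7] → 'xx'.
No capturing groups, so `findall` returns the 2 full match strings.

['mt', 'xx']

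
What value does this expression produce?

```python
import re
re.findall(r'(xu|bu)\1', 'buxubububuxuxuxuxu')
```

['bu', 'xu', 'xu']

After group 1 captures some text, `\1` only succeeds where that same text appears again.
Because there's exactly one group, `findall` drops the full match and keeps group 1 from each hit.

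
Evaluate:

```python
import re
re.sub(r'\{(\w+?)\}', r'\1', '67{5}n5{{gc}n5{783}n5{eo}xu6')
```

Matches: at [2:5] → '{5}'; at [8:12] → '{gc}'; at [14:19] → '{783}'; at [21:25] → '{eo}'.
The replacement refers to a captured group, so each match is rewritten using its own captured text.

'675n5{gcn5783n5eoxu6'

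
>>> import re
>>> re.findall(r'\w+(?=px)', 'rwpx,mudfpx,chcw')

The lookaround is zero-width — it requires the adjacent text to match without consuming it, so the asserted text isn't part of the match.
`findall` yields the raw match text (2 of them) because the pattern has no groups.

['rw', 'mudf']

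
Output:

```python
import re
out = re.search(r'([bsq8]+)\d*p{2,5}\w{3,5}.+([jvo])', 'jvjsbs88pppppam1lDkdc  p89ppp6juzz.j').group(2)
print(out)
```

j

The pattern matches one or more of one of [bsq8] (captured); then zero or more of a digit, then 2 to 5 of a literal 'p'; then 3 to 5 of a word character, then one or more of any character; then one of [jvo] (captured).
`re.search` tries every starting position until one works.
The match spans [3:36] → 'sbs88pppppam1lDkdc  p89ppp6juzz.j'.
Captured: group 1 = 'sbs88', group 2 = 'j'.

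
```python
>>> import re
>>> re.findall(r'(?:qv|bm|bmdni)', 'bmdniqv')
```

['bm', 'qv']

Alternation tries branches left to right and keeps the first one that lets the overall match succeed at that position.
Scanning left to right: at [0:2] → 'bm'; at [5:7] → 'qv'.
`findall` yields the raw match text (2 of them) because the pattern has no groups.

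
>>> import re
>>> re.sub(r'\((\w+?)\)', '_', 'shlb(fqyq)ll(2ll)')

'shlb_ll_'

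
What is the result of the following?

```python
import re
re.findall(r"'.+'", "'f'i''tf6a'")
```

["'f'i''tf6a'"]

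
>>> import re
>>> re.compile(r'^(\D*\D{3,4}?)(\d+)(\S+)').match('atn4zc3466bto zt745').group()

'atn4zc3466bto'

`match` is anchored at position 0; if the pattern doesn't fit there, it returns None.
The match spans [0:13] → 'atn4zc3466bto'.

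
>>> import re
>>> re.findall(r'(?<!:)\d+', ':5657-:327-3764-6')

['657', '27', '3764', '6']

Because the assertion is negative and zero-width, positions next to the forbidden text are skipped.
Matches: at [2:5] → '657'; at [8:10] → '27'; at [11:15] → '3764'; at [16:17] → '6'.
`findall` yields the raw match text (4 of them) because the pattern has no groups.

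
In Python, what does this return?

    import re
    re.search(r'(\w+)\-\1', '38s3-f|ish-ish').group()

'ish-ish'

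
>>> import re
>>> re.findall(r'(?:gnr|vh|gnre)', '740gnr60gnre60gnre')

The regex engine tests alternatives in the order written; an earlier branch that matches wins even if a later one would match more.
Matches: at [3:6] → 'gnr'; at [8:11] → 'gnr'; at [14:17] → 'gnr'.
Since nothing is captured, `findall` lists the 3 matched substrings directly.

['gnr', 'gnr', 'gnr']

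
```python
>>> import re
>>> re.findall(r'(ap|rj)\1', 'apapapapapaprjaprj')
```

`\1` is not a pattern — it's the concrete string captured by group 1, re-applied verbatim.
Matches: at [0:4] match 'apap', group 1 = 'ap'; at [4:8] match 'apap', group 1 = 'ap'; at [8:12] match 'apap', group 1 = 'ap'.
One capturing group, so `findall` returns just the captured substring from each match — 3 in all.

['ap', 'ap', 'ap']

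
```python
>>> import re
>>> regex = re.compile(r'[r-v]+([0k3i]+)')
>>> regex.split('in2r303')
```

The pattern matches one or more of a character in [r-v]; then one or more of one of [0k3i] (captured).
Matches to split on: at [3:7] → 'r303'.
The group in the pattern means `split` returns the separators' captures alongside the pieces.

['in2', '303', '']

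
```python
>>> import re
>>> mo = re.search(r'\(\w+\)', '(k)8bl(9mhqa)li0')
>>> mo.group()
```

'(k)'

`search` walks the string left to right and returns the first match it finds.
The match spans [0:3] → '(k)'.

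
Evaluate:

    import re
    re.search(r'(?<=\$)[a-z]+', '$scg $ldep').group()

'scg'

Lookahead/lookbehind check context without consuming it, so the matched span excludes the asserted characters.
Unlike `match`, `search` isn't anchored — it looks for the pattern anywhere in the string.
The match spans [1:4] → 'scg'.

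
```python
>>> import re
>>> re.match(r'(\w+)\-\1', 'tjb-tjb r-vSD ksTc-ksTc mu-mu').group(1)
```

The match spans [0:7] → 'tjb-tjb'.
Captured: group 1 = 'tjb'.

'tjb'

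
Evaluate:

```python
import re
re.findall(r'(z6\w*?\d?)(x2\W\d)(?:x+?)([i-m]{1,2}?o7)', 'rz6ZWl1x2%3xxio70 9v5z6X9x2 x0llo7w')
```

This matches the literal 'z6', then zero or more of a word character (lazy), then optionally a digit (captured); then the literal 'x2', then a non-word character, then a digit (captured); then one or more of a literal 'x' (lazy) (non-capturing group); then 1 to 2 of a character in [i-m] (lazy), then the literal 'o7' (captured).
Scanning left to right: at [1:16] match 'z6ZWl1x2%3xxio7', groups = ('z6ZWl1', 'x2%3', 'io7').
With 3 capturing groups, `findall` returns a 3-tuple per match.

[('z6ZWl1', 'x2%3', 'io7')]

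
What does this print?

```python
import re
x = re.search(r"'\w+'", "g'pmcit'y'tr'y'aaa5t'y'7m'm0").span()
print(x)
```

(1, 8)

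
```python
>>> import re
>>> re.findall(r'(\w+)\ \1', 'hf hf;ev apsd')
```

['hf']

`\1` has to match the exact text group 1 already captured.
Scanning left to right: at [0:5] match 'hf hf', group 1 = 'hf'.
Because there's exactly one group, `findall` drops the full match and keeps group 1 from the one hit.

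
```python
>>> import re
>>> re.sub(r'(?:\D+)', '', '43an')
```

Pattern: one or more of a non-digit (non-capturing group).
Matches: at [2:4] → 'an'.
Each match is replaced by ''.

'43'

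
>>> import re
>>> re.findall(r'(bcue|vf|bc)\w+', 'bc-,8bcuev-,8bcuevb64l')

['bcue', 'bcue']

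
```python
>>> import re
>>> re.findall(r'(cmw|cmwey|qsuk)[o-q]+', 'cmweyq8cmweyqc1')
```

['cmwey', 'cmwey']

Scanning left to right: at [0:6] match 'cmweyq', group 1 = 'cmwey'; at [7:13] match 'cmweyq', group 1 = 'cmwey'.
`findall` collects group 1 from each match (2 total).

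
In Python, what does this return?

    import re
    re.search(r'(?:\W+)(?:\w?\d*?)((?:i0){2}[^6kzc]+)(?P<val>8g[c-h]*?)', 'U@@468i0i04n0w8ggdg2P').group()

'@@468i0i04n0w8g'

Pattern: one or more of a non-word character (non-capturing group); then optionally a word character, then zero or more of a digit (lazy) (non-capturing group); then the literal 'i0' repeated 2 times, then one or more of any character except [6kzc] (captured); then the literal '8g', then zero or more of a character in [c-h] (lazy) (captured as 'val').
The match spans [1:16] → '@@468i0i04n0w8g'.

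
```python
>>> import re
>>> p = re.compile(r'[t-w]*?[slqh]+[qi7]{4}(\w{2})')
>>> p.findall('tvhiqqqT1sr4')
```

With a single group, `findall` returns only what that group captured — 1 item.

['T1']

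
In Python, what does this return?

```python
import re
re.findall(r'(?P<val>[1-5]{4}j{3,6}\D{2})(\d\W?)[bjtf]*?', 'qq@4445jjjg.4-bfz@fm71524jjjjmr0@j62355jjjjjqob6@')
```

[('4445jjjg.', '4-'), ('1524jjjjmr', '0@')]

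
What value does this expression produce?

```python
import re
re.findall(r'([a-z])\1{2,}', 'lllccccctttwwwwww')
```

['l', 'c', 't', 'w']

`\1` has to match the exact text group 1 already captured.
With a single group, `findall` returns only what that group captured — 4 items.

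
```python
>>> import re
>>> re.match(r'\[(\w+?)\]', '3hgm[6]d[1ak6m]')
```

With `match`, the pattern is implicitly anchored at the beginning.
Here the string doesn't start with a match, so the call returns None.

None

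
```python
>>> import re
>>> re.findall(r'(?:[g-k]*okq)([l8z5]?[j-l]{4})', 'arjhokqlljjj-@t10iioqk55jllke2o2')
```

['lljjj']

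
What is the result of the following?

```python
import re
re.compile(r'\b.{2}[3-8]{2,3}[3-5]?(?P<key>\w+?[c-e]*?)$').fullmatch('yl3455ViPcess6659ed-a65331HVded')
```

None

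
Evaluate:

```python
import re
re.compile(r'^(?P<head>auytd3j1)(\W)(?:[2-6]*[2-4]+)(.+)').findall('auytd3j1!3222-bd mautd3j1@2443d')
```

The pattern matches anchored at the start of the string; then the literal 'auy', then the literal 'td', then the literal '3j1' (captured as 'head'); then a non-word character (captured); then zero or more of a character in [2-6], then one or more of a character in [2-4] (non-capturing group); then one or more of any character (captured).
Matches: at [0:31] match 'auytd3j1!3222-bd mautd3j1@2443d', groups = ('auytd3j1', '!', '-bd mautd3j1@2443d').
With 3 capturing groups, `findall` returns a 3-tuple per match.

[('auytd3j1', '!', '-bd mautd3j1@2443d')]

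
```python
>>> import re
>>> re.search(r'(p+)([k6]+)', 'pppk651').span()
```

(0, 5)

This matches one or more of a literal 'p' (captured); then one or more of one of [k6] (captured).
Unlike `match`, `search` isn't anchored — it looks for the pattern anywhere in the string.
The match spans [0:5] → 'pppk6'.
Captured: group 1 = 'ppp', group 2 = 'k6'.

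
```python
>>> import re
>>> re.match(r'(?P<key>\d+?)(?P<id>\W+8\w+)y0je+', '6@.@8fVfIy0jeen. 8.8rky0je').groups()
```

Pattern: one or more of a digit (lazy) (captured as 'key'); then one or more of a non-word character, then the literal '8', then one or more of a word character (captured as 'id'); then the literal 'y0j', then one or more of the literal 'e'.
`re.match` won't scan ahead — the pattern has to work from the very first character.
The match spans [0:14] → '6@.@8fVfIy0jee'.
Captured: group 1 = '6', group 2 = '@.@8fVfI'.

('6', '@.@8fVfI')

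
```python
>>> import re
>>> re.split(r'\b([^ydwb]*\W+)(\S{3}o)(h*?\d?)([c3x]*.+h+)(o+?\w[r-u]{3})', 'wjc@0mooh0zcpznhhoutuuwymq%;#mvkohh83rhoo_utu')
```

['wjc', '@', '0moo', '', 'h0zcpznhhoutuuwymq%;#mvkohh83rh', 'oo_utu', '']

Because the quantifier is non-greedy, it stops expanding at the earliest point where the rest of the pattern can succeed.
Because the pattern has a capturing group, `split` also inserts each captured text between the pieces.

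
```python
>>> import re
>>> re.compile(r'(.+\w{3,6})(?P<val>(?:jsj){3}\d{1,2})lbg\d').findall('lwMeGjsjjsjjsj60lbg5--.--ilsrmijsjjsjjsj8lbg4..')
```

[('lwMeGjsjjsjjsj60lbg5--.--ilsrmi', 'jsjjsjjsj8')]

This matches one or more of any character, then 3 to 6 of a word character (captured); then the literal 'jsj' repeated 3 times, then 1 to 2 of a digit (captured as 'val'); then the literal 'lbg', then a digit.
Scanning left to right: at [0:45] match 'lwMeGjsjjsjjsj60lbg5--.--ilsrmijsjjsjjsj8lbg4', groups = ('lwMeGjsjjsjjsj60lbg5--.--ilsrmi', 'jsjjsjjsj8').
`findall` packs the 2 group values into a tuple for every match.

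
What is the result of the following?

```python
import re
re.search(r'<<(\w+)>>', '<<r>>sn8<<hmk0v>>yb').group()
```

Unlike `match`, `search` isn't anchored — it looks for the pattern anywhere in the string.
The match spans [0:5] → '<<r>>'.
Captured: group 1 = 'r'.

'<<r>>'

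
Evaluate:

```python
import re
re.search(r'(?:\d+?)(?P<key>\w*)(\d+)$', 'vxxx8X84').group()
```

This matches one or more of a digit (lazy) (non-capturing group); then zero or more of a word character (captured as 'key'); then one or more of a digit (captured); then anchored at the end.
The match spans [4:8] → '8X84'.

'8X84'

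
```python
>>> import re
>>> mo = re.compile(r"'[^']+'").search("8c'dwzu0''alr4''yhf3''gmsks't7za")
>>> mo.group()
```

The match spans [2:9] → "'dwzu0'".

"'dwzu0'"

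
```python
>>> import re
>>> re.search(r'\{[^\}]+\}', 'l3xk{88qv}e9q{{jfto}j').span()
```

(4, 10)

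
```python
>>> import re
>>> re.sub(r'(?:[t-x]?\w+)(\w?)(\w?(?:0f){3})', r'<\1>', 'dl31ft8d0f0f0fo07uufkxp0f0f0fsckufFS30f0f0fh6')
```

The pattern matches optionally a character in [t-x], then one or more of a word character (non-capturing group); then optionally a word character (captured); then optionally a word character, then the literal '0f' repeated 3 times (captured).
Matches: at [0:43] → 'dl31ft8d0f0f0fo07uufkxp0f0f0fsckufFS30f0f0f'.
Each match is replaced using the text its own group 1 captured.

'<>h6'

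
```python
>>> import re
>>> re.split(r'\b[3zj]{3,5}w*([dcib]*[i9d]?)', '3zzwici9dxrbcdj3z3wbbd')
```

`re.split` interleaves the captured-group text with the surrounding fragments.

['', 'ici9', 'dxrbcdj3z3wbbd']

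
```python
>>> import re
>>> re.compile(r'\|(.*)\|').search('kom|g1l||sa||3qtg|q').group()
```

Unlike `match`, `search` isn't anchored — it looks for the pattern anywhere in the string.
The match spans [3:18] → '|g1l||sa||3qtg|'.
Captured: group 1 = 'g1l||sa||3qtg'.

'|g1l||sa||3qtg|'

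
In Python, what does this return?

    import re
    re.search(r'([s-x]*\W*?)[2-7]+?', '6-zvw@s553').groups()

Pattern: zero or more of a character in [s-x], then zero or more of a non-word character (lazy) (captured); then one or more of a character in [2-7] (lazy).
`search` walks the string left to right and returns the first match it finds.
The match spans [0:1] → '6'.
Captured: group 1 = ''.

('',)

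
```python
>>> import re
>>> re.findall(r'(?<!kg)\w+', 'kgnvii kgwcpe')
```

['kgnvii', 'kgwcpe']

Because the assertion is negative and zero-width, positions next to the forbidden text are skipped.
Walking the string: at [0:6] → 'kgnvii'; at [7:13] → 'kgwcpe'.
`findall` yields the raw match text (2 of them) because the pattern has no groups.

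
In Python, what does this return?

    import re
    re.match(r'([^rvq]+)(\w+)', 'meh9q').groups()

The match spans [0:5] → 'meh9q'.
Captured: group 1 = 'meh9', group 2 = 'q'.

('meh9', 'q')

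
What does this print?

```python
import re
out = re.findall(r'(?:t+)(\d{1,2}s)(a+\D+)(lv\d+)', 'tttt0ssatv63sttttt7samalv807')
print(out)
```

Pattern: one or more of a literal 't' (non-capturing group); then 1 to 2 of a digit, then the literal 's' (captured); then one or more of a literal 'a', then one or more of a non-digit (captured); then the literal 'lv', then one or more of a digit (captured).
With 3 capturing groups, `findall` returns a 3-tuple per match.

[('7s', 'ama', 'lv807')]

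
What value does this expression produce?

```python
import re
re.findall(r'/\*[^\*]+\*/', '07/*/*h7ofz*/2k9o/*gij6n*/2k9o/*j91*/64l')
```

['/*h7ofz*/', '/*gij6n*/', '/*j91*/']

No capturing groups, so `findall` returns the 3 full match strings.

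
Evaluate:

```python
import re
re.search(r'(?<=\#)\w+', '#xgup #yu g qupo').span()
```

The `(?=…)`/`(?<=…)` assertion just peeks at neighbouring text; it doesn't advance the match position.
Unlike `match`, `search` isn't anchored — it looks for the pattern anywhere in the string.
The match spans [1:5] → 'xgup'.

(1, 5)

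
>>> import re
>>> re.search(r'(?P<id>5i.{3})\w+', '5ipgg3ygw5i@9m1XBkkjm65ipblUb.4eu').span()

(0, 11)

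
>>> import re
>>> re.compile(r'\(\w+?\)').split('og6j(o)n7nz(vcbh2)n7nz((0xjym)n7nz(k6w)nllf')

`split` removes every match and returns the 5 fragments in between.

['og6j', 'n7nz', 'n7nz(', 'n7nz', 'nllf']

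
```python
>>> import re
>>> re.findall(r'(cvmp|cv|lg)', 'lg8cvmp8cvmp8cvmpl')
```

`|` is ordered: at each position the engine commits to the first alternative that works.
Walking the string: at [0:2] match 'lg', group 1 = 'lg'; at [3:7] match 'cvmp', group 1 = 'cvmp'; at [8:12] match 'cvmp', group 1 = 'cvmp'; at [13:17] match 'cvmp', group 1 = 'cvmp'.
One capturing group, so `findall` returns just the captured substring from each match — 4 in all.

['lg', 'cvmp', 'cvmp', 'cvmp']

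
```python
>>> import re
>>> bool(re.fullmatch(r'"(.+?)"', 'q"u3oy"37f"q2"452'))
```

False

`re.fullmatch` requires the pattern to consume the entire string.
Here the string isn't matched end-to-end, so the call returns None, and `bool(None)` is False.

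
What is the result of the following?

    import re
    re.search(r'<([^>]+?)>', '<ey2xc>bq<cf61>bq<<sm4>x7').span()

(0, 7)

`search` walks the string left to right and returns the first match it finds.
The match spans [0:7] → '<ey2xc>'.
Captured: group 1 = 'ey2xc'.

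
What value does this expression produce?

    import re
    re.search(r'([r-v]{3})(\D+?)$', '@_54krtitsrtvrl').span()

(8, 15)

The pattern matches exactly 3 of a character in [r-v] (captured); then one or more of a non-digit (lazy) (captured); then anchored at the end.
`search` walks the string left to right and returns the first match it finds.
The match spans [8:15] → 'tsrtvrl'.
Captured: group 1 = 'tsr', group 2 = 'tvrl'.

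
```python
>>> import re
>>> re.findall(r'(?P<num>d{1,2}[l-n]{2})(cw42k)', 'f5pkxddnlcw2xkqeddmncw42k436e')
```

This matches 1 to 2 of the literal 'd', then exactly 2 of a character in [l-n] (captured as 'num'); then the literal 'cw', then the literal '42k' (captured).
Matches: at [16:25] match 'ddmncw42k', groups = ('ddmn', 'cw42k').
2 groups means the one result is a tuple of 2 captured strings — 1 here.

[('ddmn', 'cw42k')]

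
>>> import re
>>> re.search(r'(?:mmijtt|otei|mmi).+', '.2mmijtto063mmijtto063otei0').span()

(2, 27)

`re.search` tries every starting position until one works.
The match spans [2:27] → 'mmijtto063mmijtto063otei0'.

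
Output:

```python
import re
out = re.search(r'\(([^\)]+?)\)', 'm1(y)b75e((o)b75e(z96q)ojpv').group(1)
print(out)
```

`re.search` scans for the first position where the pattern succeeds.
The match spans [2:5] → '(y)'.
Captured: group 1 = 'y'.

y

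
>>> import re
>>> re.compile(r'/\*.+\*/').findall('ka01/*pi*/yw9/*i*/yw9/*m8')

['/*pi*/yw9/*i*/']

Scanning left to right: at [4:18] → '/*pi*/yw9/*i*/'.
`findall` yields the raw match text (1 of them) because the pattern has no groups.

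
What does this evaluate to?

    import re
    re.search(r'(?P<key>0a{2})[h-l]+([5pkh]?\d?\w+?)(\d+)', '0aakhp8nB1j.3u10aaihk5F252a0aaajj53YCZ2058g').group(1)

'0aa'

This matches the literal '0', then exactly 2 of the literal 'a' (captured as 'key'); then one or more of a character in [h-l]; then optionally one of [5pkh], then optionally a digit, then one or more of a word character (lazy) (captured); then one or more of a digit (captured).
`re.search` tries every starting position until one works.
The match spans [0:10] → '0aakhp8nB1'.
Captured: group 1 = '0aa', group 2 = 'p8nB', group 3 = '1'.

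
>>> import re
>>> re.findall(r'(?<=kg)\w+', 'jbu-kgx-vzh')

The `(?=…)`/`(?<=…)` assertion just peeks at neighbouring text; it doesn't advance the match position.
Walking the string: at [6:7] → 'x'.
No capturing groups, so `findall` returns the 1 full match string.

['x']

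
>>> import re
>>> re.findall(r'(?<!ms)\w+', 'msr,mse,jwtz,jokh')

['msr', 'mse', 'jwtz', 'jokh']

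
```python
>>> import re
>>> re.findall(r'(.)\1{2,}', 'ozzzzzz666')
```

['z', '6']

A backreference is literal: `\1` must see the identical characters the first group matched.
Scanning left to right: at [1:7] match 'zzzzzz', group 1 = 'z'; at [7:10] match '666', group 1 = '6'.
Because there's exactly one group, `findall` drops the full match and keeps group 1 from each hit.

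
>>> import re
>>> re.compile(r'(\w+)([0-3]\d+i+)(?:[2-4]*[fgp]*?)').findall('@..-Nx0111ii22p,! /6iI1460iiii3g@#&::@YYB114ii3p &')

`findall` packs the 2 group values into a tuple for every match.

[('Nx01', '11ii'), ('6iI', '1460iiii'), ('YYB1', '14ii')]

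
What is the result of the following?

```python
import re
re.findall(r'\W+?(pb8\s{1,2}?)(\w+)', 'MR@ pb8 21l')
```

[('pb8 ', '21l')]

This matches one or more of a non-word character (lazy); then the literal 'pb8', then 1 to 2 of whitespace (lazy) (captured); then one or more of a word character (captured).
Matches: at [2:11] match '@ pb8 21l', groups = ('pb8 ', '21l').
2 groups means the one result is a tuple of 2 captured strings — 1 here.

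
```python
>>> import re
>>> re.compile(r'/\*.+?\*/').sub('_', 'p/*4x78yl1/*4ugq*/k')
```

'p_k'

Matches: at [1:18] → '/*4x78yl1/*4ugq*/'.
`sub` substitutes '_' at each match site.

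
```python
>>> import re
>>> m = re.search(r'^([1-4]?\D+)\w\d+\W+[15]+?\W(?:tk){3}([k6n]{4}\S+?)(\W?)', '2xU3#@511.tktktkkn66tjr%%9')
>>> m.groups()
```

This matches anchored at the start of the string; then optionally a character in [1-4], then one or more of a non-digit (captured); then a word character, then one or more of a digit, then one or more of a non-word character; then one or more of one of [15] (lazy), then a non-word character, then the literal 'tk' repeated 3 times; then exactly 4 of one of [k6n], then one or more of a non-whitespace character (lazy) (captured); then optionally a non-word character (captured).
Because the quantifier is non-greedy, it stops expanding at the earliest point where the rest of the pattern can succeed.
`re.search` scans for the first position where the pattern succeeds.
The match spans [0:21] → '2xU3#@511.tktktkkn66t'.
Captured: group 1 = '2x', group 2 = 'kn66t', group 3 = ''.

('2x', 'kn66t', '')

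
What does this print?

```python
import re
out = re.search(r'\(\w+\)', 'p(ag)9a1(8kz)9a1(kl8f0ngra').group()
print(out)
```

`search` walks the string left to right and returns the first match it finds.
The match spans [1:5] → '(ag)'.

(ag)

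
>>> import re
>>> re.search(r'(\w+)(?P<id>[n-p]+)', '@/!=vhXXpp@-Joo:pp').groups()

The match spans [4:10] → 'vhXXpp'.
Captured: group 1 = 'vhXXp', group 2 = 'p'.

('vhXXp', 'p')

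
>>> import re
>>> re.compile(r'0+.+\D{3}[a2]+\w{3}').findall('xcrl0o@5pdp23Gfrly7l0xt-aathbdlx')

['0o@5pdp23Gfrly7l0xt-aathb']

This matches one or more of the literal '0', then one or more of any character, then exactly 3 of a non-digit; then one or more of one of [a2], then exactly 3 of a word character.
Walking the string: at [4:29] → '0o@5pdp23Gfrly7l0xt-aathb'.
No capturing groups, so `findall` returns the 1 full match string.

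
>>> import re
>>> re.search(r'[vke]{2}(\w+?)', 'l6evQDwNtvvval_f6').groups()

('Q',)

This matches exactly 2 of one of [vke]; then one or more of a word character (lazy) (captured).
A `+?`/`*?`/`{m,n}?` starts at its minimum and grows only as far as needed for what follows to match.
`re.search` scans for the first position where the pattern succeeds.
The match spans [2:5] → 'evQ'.
Captured: group 1 = 'Q'.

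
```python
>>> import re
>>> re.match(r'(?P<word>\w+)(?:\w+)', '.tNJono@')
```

With `match`, the pattern is implicitly anchored at the beginning.
Here position 0 doesn't satisfy it, so the call returns None.

None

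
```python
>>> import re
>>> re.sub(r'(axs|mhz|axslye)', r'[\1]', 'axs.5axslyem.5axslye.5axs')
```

`|` is ordered: at each position the engine commits to the first alternative that works.
Matches: at [0:3] → 'axs'; at [5:8] → 'axs'; at [14:17] → 'axs'; at [22:25] → 'axs'.
Each match is replaced using the text its own group 1 captured.

'[axs].5[axs]lyem.5[axs]lye.5[axs]'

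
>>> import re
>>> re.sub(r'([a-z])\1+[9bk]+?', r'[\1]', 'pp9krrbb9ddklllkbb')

'[p]k[r]b9[d][l]bb'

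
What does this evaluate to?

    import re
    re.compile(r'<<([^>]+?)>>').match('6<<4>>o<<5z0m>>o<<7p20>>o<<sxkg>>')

`re.match` won't scan ahead — the pattern has to work from the very first character.
Here position 0 doesn't satisfy it, so the call returns None.

None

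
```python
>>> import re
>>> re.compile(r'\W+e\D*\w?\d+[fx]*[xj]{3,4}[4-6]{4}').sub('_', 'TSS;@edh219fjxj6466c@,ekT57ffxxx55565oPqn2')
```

'TSS_c_5oPqn2'

This matches one or more of a non-word character; then a literal 'e'; then zero or more of a non-digit, then optionally a word character, then one or more of a digit; then zero or more of one of [fx], then 3 to 4 of one of [xj], then exactly 4 of a character in [4-6].
Matches: at [3:19] → ';@edh219fjxj6466'; at [20:36] → '@,ekT57ffxxx5556'.
`sub` substitutes '_' at each match site.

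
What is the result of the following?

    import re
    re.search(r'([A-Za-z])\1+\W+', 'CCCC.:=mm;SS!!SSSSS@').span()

`\1` has to match the exact text group 1 already captured.
The match spans [0:7] → 'CCCC.:='.

(0, 7)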